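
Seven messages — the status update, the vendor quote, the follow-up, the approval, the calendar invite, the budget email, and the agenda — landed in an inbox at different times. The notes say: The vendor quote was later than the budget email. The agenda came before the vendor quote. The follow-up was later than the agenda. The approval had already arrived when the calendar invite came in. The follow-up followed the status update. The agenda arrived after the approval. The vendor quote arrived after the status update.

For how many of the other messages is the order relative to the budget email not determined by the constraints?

Forced after the budget email: the vendor quote.
That leaves the agenda, the approval, the calendar invite, the follow-up, and the status update with no forced order relative to the budget email — 5.

5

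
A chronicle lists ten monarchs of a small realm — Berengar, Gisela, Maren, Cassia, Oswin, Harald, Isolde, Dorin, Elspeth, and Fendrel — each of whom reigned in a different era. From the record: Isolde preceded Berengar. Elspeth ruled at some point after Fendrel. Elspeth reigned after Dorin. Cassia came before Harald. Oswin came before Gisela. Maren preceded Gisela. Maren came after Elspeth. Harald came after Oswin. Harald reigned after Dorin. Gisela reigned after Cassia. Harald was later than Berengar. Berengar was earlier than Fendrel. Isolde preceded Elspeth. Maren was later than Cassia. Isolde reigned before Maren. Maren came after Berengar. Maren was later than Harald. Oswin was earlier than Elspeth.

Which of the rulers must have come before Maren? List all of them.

Directly stated before Maren: Berengar, Cassia, Elspeth, Harald, and Isolde.
Dorin reaches Maren via Dorin → Elspeth → Maren.
Fendrel reaches Maren via Fendrel → Elspeth → Maren.
Oswin reaches Maren via Oswin → Elspeth → Maren.

Berengar, Cassia, Dorin, Elspeth, Fendrel, Harald, Isolde, Oswin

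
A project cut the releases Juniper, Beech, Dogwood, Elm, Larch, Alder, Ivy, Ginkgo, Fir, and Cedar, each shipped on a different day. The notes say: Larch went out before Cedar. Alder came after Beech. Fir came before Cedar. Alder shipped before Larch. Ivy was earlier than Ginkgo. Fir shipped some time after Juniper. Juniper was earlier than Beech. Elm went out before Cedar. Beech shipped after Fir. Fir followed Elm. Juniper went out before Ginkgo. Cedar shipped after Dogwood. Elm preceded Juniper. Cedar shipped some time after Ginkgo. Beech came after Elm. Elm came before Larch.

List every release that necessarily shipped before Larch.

Directly stated before Larch: Alder and Elm.
Beech reaches Larch via Beech → Alder → Larch.
Fir reaches Larch via Fir → Beech → Alder → Larch.
Juniper reaches Larch via Juniper → Beech → Alder → Larch.
No chain forces Dogwood (or any of the others) ahead of Larch.

Alder, Beech, Elm, Fir, Juniper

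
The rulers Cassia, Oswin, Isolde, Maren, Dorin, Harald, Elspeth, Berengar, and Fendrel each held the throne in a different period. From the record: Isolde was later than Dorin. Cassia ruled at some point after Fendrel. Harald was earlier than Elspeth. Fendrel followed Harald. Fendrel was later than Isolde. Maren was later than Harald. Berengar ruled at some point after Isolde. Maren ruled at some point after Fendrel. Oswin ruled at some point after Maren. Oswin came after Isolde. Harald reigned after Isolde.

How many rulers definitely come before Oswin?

5

Directly stated before Oswin: Isolde and Maren.
Dorin reaches Oswin via Dorin → Isolde → Oswin.
Fendrel reaches Oswin via Fendrel → Maren → Oswin.
Harald reaches Oswin via Harald → Maren → Oswin.
No chain forces Elspeth (or any of the others) ahead of Oswin.
That's Dorin, Fendrel, Harald, Isolde, and Maren — 5 in all.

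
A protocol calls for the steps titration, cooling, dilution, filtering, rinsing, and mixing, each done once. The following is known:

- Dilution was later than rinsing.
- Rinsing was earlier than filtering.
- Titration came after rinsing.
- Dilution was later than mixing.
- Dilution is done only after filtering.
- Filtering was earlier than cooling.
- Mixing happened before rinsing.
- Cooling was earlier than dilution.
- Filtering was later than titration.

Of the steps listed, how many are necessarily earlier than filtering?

3

Directly stated before filtering: rinsing and titration.
Mixing reaches filtering via mixing → rinsing → filtering.
No chain forces dilution (or any of the others) ahead of filtering.
That's mixing, rinsing, and titration — 3 in all.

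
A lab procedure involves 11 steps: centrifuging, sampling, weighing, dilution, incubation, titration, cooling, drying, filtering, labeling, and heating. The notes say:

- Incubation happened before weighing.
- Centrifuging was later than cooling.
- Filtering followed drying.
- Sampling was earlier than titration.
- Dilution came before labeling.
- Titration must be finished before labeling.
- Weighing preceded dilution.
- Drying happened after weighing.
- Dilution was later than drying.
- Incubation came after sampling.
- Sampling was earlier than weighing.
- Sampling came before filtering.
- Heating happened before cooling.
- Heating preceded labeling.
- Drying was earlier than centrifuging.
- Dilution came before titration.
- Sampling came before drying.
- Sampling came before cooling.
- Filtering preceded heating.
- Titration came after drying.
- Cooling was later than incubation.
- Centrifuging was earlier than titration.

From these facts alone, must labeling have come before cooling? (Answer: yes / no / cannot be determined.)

no

Tracing the constraints gives cooling → centrifuging → titration → labeling, so cooling must come before labeling.
That means labeling cannot be before cooling.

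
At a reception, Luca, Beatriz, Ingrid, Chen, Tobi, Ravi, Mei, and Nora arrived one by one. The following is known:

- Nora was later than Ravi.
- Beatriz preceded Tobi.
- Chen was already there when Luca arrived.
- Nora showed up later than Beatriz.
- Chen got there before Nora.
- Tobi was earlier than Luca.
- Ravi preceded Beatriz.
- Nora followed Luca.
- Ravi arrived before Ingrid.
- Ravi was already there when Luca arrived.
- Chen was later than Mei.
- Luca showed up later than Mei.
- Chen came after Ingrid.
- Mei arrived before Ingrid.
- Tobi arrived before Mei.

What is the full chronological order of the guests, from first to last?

Ravi, Beatriz, Tobi, Mei, Ingrid, Chen, Luca, Nora

The constraints fix every adjacent pair, so only one ordering works:
Ravi → Beatriz → Tobi → Mei → Ingrid → Chen → Luca → Nora.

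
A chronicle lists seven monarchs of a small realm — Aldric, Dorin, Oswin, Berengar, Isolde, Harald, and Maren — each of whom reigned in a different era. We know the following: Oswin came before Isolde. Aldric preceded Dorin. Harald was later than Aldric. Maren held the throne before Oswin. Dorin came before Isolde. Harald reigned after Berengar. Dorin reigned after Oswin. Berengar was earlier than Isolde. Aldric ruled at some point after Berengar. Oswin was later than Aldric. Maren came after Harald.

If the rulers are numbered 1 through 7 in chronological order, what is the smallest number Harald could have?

Aldric and Berengar must both come before Harald — 2 forced predecessors.
Nothing else is forced ahead of Harald, so their earliest slot is position 2 + 1 = 3.

3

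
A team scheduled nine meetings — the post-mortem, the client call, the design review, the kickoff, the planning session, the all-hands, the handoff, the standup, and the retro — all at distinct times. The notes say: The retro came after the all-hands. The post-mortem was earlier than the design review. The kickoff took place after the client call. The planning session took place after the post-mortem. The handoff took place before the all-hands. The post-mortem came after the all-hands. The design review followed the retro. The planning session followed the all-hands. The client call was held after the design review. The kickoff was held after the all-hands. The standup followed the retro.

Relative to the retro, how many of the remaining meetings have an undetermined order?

Forced before the retro: the all-hands and the handoff; forced after the retro: the client call, the design review, the kickoff, and the standup.
That leaves the planning session and the post-mortem with no forced order relative to the retro — 2.

2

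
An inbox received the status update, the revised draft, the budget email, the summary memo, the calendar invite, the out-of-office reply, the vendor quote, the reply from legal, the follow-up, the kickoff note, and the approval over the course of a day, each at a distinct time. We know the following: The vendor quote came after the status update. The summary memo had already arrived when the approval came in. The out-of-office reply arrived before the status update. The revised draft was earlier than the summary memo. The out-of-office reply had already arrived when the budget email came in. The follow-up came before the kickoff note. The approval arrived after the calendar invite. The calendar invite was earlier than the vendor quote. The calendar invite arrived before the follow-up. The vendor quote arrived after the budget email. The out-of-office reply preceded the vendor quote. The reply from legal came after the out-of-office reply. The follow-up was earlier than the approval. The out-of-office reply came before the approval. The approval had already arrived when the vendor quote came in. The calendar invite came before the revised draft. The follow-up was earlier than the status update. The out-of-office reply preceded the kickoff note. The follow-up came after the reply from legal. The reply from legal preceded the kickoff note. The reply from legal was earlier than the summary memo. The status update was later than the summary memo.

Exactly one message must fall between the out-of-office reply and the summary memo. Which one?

Tracing the constraints gives the out-of-office reply → the reply from legal → the summary memo, so the reply from legal sits after the out-of-office reply and before the summary memo.
No other message is forced both after the out-of-office reply and before the summary memo.

the reply from legal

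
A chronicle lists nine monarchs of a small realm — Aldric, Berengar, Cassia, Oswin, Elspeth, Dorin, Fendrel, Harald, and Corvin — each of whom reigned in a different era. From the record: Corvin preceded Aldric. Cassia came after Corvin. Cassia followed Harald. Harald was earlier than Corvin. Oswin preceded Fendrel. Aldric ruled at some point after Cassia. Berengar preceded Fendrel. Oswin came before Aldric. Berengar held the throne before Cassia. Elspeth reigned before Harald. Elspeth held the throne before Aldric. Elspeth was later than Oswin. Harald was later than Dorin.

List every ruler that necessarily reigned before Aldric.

Berengar, Cassia, Corvin, Dorin, Elspeth, Harald, Oswin

Directly stated before Aldric: Cassia, Corvin, Elspeth, and Oswin.
Berengar reaches Aldric via Berengar → Cassia → Aldric.
Dorin reaches Aldric via Dorin → Harald → Corvin → Aldric.
Harald reaches Aldric via Harald → Corvin → Aldric.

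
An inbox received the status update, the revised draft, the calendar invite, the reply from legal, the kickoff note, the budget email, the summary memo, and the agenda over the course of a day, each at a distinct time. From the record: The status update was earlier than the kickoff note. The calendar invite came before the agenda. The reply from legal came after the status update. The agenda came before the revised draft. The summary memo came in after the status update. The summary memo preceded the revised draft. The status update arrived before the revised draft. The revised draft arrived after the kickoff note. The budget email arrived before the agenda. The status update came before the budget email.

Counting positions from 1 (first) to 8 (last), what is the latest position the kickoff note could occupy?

The kickoff note must come before the revised draft — 1 message forced after it.
Everything else can be placed before the kickoff note in some valid order, so the kickoff note can sit as late as position 8 − 1 = 7.

7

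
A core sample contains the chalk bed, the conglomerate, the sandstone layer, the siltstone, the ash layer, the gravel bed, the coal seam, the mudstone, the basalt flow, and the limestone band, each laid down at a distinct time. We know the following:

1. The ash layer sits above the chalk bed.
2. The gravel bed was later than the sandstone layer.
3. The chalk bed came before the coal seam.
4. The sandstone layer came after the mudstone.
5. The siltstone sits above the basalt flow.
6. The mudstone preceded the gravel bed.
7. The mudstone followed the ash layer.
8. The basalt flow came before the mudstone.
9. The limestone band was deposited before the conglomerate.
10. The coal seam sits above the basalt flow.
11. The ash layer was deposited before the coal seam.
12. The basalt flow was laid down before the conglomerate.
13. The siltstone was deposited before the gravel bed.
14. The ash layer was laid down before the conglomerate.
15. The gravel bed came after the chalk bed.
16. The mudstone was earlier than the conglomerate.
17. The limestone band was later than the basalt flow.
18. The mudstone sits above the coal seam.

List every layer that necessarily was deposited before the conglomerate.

Directly stated before the conglomerate: the ash layer, the basalt flow, the limestone band, and the mudstone.
The chalk bed reaches the conglomerate via the chalk bed → the ash layer → the conglomerate.
The coal seam reaches the conglomerate via the coal seam → the mudstone → the conglomerate.
No chain forces the siltstone (or any of the others) ahead of the conglomerate.

the ash layer, the basalt flow, the chalk bed, the coal seam, the limestone band, the mudstone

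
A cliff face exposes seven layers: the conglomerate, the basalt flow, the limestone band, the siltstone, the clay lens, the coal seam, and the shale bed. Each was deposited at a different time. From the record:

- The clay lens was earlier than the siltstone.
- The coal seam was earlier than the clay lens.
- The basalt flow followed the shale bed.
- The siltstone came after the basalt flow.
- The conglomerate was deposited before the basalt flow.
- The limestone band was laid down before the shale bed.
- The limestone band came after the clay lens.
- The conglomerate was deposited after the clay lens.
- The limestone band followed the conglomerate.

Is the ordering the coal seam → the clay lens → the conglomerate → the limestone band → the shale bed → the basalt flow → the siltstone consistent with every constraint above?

Check each stated constraint against the proposed order — e.g. the conglomerate is ahead of the basalt flow; the clay lens is ahead of the siltstone. Every pair is in the required order; nothing is violated.

yes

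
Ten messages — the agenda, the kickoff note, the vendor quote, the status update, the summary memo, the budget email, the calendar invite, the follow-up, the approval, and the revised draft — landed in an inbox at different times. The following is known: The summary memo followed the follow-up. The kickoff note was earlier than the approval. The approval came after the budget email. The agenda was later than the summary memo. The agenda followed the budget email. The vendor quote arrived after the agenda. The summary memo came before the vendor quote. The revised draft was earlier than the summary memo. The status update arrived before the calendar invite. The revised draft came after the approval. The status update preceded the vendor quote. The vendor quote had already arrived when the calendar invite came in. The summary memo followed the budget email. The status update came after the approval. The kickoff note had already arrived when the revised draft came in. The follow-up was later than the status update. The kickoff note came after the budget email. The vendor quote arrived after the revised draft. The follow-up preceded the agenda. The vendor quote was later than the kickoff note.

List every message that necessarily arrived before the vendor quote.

the agenda, the approval, the budget email, the follow-up, the kickoff note, the revised draft, the status update, the summary memo

Directly stated before the vendor quote: the agenda, the kickoff note, the revised draft, the status update, and the summary memo.
The approval reaches the vendor quote via the approval → the status update → the vendor quote.
The budget email reaches the vendor quote via the budget email → the summary memo → the vendor quote.
The follow-up reaches the vendor quote via the follow-up → the agenda → the vendor quote.
No chain forces the calendar invite ahead of the vendor quote.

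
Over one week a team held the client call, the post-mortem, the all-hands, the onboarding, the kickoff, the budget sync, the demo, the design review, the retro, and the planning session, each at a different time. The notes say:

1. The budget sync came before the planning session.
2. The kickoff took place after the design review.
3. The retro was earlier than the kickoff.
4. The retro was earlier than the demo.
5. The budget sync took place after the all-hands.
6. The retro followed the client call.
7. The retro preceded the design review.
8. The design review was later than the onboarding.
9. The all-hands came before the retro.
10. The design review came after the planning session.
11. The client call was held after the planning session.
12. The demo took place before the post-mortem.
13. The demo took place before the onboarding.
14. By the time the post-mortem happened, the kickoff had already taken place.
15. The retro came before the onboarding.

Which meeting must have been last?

Every other meeting has a chain of constraints placing it before the post-mortem, so the post-mortem is last.

the post-mortem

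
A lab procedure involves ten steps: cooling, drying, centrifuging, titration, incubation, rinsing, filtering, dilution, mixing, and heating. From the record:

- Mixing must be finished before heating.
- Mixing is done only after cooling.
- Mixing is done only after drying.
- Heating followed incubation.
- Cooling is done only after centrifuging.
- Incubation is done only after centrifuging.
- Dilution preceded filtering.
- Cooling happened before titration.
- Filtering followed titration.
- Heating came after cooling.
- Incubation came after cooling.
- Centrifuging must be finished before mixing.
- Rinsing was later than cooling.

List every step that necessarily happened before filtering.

centrifuging, cooling, dilution, titration

Directly stated before filtering: dilution and titration.
Centrifuging reaches filtering via centrifuging → cooling → titration → filtering.
Cooling reaches filtering via cooling → titration → filtering.
No chain forces incubation (or any of the others) ahead of filtering.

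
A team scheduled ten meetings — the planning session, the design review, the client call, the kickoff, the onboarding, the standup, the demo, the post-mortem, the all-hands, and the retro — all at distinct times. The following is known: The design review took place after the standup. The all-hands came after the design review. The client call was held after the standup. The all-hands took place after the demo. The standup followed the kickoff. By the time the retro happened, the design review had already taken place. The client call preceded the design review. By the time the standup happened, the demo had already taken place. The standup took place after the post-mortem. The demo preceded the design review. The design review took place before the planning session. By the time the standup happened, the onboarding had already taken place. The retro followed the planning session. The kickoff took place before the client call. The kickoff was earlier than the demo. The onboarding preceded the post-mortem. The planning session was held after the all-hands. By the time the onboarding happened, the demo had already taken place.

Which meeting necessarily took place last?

the retro

Every other meeting has a chain of constraints placing it before the retro, so the retro is last.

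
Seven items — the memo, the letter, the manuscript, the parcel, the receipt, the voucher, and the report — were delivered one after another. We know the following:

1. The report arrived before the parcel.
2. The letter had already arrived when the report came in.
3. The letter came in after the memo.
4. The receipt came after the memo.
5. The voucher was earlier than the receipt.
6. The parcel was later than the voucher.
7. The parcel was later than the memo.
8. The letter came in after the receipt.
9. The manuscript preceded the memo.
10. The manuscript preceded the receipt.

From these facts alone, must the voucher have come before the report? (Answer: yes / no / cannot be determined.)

yes

Chain the constraints: the voucher → the receipt → the letter → the report. Each link is directly stated, so the voucher comes before the report.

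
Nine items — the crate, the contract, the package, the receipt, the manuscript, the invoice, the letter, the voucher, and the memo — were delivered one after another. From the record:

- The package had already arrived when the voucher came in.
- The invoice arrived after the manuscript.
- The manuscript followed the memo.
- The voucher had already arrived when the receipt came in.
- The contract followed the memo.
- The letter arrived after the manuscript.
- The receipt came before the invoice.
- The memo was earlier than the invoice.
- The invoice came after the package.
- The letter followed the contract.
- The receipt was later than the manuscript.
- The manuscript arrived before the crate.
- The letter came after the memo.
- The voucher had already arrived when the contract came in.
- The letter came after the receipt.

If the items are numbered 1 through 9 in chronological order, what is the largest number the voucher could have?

The voucher must come before the contract, the invoice, the letter, and the receipt — 4 items forced after it.
Everything else can be placed before the voucher in some valid order, so the voucher can sit as late as position 9 − 4 = 5.

5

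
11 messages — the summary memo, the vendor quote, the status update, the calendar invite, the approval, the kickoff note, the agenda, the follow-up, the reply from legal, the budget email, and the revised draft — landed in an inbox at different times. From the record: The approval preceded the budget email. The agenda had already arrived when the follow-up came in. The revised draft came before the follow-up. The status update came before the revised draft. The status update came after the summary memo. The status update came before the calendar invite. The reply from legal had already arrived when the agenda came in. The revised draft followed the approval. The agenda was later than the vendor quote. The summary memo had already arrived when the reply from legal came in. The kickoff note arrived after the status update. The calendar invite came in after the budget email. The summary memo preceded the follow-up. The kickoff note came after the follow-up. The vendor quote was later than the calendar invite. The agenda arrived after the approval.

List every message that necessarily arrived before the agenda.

the approval, the budget email, the calendar invite, the reply from legal, the status update, the summary memo, the vendor quote

Directly stated before the agenda: the approval, the reply from legal, and the vendor quote.
The budget email reaches the agenda via the budget email → the calendar invite → the vendor quote → the agenda.
The calendar invite reaches the agenda via the calendar invite → the vendor quote → the agenda.
The status update reaches the agenda via the status update → the calendar invite → the vendor quote → the agenda.
Likewise the summary memo reaches the agenda by chaining the stated constraints.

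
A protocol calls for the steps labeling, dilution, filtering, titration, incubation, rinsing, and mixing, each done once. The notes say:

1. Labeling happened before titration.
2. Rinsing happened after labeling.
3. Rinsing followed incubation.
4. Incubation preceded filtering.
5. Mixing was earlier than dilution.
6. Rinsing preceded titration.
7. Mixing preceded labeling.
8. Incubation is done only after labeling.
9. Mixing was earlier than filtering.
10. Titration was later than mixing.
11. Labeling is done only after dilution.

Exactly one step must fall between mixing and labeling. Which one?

dilution

Tracing the constraints gives mixing → dilution → labeling, so dilution sits after mixing and before labeling.
No other step is forced both after mixing and before labeling.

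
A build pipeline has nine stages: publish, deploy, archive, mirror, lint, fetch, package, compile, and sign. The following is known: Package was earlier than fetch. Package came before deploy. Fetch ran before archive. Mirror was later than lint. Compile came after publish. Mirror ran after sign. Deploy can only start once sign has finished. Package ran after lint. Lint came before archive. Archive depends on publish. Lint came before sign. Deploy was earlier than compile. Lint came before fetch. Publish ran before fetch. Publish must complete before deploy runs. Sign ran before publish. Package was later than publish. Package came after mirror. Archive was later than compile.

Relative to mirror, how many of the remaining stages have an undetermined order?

1

Forced before mirror: lint and sign; forced after mirror: archive, compile, deploy, fetch, and package.
That leaves publish with no forced order relative to mirror — 1.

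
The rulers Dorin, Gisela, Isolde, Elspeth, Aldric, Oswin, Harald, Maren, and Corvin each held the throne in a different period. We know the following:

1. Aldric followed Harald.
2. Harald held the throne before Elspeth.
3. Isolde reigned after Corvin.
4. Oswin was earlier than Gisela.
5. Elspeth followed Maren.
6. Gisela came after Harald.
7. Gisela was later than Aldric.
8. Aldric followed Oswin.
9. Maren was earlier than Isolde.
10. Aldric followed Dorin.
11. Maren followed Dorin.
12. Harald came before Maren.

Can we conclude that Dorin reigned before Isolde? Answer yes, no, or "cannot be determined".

yes

Chain the constraints: Dorin → Maren → Isolde. Each link is directly stated, so Dorin comes before Isolde.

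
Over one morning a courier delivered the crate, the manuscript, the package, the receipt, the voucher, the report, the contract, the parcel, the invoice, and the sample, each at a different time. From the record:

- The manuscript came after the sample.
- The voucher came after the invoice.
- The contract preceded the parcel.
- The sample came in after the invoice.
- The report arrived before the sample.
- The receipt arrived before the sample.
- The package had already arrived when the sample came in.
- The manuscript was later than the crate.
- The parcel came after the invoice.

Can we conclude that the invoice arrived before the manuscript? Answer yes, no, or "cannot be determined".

Chain the constraints: the invoice → the sample → the manuscript. Each link is directly stated, so the invoice comes before the manuscript.

yes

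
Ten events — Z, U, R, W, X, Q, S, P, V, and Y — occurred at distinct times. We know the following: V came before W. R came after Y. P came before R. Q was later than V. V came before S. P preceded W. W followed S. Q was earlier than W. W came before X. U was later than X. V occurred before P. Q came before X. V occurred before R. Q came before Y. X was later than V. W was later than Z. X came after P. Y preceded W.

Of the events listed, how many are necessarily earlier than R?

Directly stated before R: P, V, and Y.
Q reaches R via Q → Y → R.
That's P, Q, V, and Y — 4 in all.

4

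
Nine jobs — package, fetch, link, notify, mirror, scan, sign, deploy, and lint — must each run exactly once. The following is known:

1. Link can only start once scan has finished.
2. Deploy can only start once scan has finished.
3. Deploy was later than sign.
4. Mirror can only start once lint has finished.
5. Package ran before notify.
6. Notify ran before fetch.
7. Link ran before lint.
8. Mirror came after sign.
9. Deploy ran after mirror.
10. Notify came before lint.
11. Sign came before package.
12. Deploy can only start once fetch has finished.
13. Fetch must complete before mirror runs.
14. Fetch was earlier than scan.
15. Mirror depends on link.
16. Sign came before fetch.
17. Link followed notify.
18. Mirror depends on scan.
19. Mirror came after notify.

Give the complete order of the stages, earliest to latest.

The constraints fix every adjacent pair, so only one ordering works:
sign → package → notify → fetch → scan → link → lint → mirror → deploy.

sign, package, notify, fetch, scan, link, lint, mirror, deploy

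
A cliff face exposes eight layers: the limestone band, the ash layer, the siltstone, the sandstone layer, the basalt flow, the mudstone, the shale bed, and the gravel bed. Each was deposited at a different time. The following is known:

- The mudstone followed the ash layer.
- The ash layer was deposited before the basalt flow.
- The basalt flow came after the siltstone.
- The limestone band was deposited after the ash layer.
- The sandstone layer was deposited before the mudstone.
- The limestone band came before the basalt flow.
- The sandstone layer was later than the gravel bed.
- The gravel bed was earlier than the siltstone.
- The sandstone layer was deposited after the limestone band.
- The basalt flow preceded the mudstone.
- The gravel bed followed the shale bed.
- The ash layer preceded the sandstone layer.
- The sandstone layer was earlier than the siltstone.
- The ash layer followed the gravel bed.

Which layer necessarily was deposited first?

the shale bed

The shale bed has a chain of constraints placing it before every other layer, so the shale bed must be first.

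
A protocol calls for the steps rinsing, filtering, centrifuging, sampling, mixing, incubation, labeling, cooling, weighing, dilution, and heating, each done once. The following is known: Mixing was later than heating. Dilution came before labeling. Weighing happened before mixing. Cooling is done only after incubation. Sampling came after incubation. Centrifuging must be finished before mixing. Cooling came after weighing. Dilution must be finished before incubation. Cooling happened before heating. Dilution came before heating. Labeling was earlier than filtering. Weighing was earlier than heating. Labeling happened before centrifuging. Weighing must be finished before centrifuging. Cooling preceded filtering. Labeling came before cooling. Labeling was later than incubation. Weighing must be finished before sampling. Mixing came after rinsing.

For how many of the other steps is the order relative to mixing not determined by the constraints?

2

Forced before mixing: centrifuging, cooling, dilution, heating, incubation, labeling, rinsing, and weighing.
That leaves filtering and sampling with no forced order relative to mixing — 2.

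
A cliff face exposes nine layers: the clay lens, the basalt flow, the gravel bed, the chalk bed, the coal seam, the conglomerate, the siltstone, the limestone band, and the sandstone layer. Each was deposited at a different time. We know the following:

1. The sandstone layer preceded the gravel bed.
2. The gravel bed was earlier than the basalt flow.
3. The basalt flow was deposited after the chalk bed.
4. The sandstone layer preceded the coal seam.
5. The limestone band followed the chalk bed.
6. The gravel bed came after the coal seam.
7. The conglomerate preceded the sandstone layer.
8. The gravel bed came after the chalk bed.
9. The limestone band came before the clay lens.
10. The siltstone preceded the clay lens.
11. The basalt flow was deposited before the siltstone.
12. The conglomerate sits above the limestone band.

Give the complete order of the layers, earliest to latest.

the chalk bed, the limestone band, the conglomerate, the sandstone layer, the coal seam, the gravel bed, the basalt flow, the siltstone, the clay lens

The constraints fix every adjacent pair, so only one ordering works:
the chalk bed → the limestone band → the conglomerate → the sandstone layer → the coal seam → the gravel bed → the basalt flow → the siltstone → the clay lens.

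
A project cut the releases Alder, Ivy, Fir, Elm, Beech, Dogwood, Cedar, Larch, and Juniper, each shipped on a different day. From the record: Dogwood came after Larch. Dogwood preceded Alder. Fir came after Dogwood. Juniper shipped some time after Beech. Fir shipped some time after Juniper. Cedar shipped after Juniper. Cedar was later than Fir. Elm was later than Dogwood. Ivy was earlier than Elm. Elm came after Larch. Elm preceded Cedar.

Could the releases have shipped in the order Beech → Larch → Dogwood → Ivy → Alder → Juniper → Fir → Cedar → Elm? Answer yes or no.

The constraints require Elm before Cedar, but in the proposed sequence Cedar appears ahead of Elm. That one violation is enough.

no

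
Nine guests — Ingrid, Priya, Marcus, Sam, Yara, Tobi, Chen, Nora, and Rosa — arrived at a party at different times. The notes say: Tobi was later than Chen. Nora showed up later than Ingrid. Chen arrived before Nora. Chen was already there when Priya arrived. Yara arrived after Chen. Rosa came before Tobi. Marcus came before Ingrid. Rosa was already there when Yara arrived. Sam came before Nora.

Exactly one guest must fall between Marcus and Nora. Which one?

Ingrid

Tracing the constraints gives Marcus → Ingrid → Nora, so Ingrid sits after Marcus and before Nora.
No other guest is forced both after Marcus and before Nora.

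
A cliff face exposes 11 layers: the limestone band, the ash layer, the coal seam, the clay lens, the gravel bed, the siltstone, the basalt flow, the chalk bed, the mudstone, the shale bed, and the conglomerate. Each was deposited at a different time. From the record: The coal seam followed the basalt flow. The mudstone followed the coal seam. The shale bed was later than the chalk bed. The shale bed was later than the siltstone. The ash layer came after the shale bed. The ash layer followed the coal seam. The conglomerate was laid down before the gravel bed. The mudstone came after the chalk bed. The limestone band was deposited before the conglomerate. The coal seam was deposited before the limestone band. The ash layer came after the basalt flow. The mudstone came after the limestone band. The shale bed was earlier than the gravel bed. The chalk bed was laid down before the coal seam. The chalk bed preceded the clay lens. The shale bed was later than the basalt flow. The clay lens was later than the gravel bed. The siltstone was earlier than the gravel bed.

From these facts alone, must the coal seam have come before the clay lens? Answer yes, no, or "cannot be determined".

yes

Chain the constraints: the coal seam → the limestone band → the conglomerate → the gravel bed → the clay lens. Each link is directly stated, so the coal seam comes before the clay lens.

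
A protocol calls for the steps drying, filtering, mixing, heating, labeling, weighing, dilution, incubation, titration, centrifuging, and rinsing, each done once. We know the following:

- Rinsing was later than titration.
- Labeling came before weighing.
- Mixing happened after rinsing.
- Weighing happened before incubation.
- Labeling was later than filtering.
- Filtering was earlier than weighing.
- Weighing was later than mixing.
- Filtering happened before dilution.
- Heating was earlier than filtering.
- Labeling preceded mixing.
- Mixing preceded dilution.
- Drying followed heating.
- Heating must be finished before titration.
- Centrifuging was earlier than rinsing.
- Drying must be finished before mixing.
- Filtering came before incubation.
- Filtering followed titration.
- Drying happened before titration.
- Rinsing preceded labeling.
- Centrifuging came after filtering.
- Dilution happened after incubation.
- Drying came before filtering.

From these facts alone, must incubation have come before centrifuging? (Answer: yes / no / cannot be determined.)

no

Tracing the constraints gives centrifuging → rinsing → labeling → weighing → incubation, so centrifuging must come before incubation.
That means incubation cannot be before centrifuging.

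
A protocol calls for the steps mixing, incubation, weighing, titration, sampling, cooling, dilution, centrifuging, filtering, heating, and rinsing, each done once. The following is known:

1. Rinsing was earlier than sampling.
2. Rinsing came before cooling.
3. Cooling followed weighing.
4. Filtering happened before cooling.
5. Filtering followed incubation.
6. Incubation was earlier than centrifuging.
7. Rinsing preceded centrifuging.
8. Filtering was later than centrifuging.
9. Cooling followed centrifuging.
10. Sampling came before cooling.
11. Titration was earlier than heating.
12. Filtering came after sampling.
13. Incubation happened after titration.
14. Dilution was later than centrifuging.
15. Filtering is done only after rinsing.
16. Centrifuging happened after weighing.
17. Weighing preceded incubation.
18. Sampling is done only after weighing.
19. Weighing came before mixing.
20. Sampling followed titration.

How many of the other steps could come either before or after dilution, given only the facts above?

Forced before dilution: centrifuging, incubation, rinsing, titration, and weighing.
That leaves cooling, filtering, heating, mixing, and sampling with no forced order relative to dilution — 5.

5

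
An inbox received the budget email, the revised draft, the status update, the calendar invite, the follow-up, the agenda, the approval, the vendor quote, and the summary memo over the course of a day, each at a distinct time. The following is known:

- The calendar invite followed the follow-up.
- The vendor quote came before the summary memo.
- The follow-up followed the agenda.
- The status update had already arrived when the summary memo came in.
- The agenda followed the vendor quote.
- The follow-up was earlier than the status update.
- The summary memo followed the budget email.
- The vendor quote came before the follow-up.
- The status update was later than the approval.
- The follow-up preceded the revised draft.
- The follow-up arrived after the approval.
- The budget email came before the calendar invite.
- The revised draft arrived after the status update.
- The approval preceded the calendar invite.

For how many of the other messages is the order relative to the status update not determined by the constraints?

2

Forced before the status update: the agenda, the approval, the follow-up, and the vendor quote; forced after the status update: the revised draft and the summary memo.
That leaves the budget email and the calendar invite with no forced order relative to the status update — 2.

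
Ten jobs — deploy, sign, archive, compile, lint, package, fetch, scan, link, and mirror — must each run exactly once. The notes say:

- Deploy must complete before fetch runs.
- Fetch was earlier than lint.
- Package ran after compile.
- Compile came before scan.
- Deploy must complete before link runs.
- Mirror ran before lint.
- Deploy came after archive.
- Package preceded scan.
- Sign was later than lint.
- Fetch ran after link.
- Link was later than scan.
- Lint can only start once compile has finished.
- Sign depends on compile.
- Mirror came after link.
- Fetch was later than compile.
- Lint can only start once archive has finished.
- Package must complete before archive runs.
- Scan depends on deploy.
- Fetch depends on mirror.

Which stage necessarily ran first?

compile

Compile has a chain of constraints placing it before every other stage, so compile must be first.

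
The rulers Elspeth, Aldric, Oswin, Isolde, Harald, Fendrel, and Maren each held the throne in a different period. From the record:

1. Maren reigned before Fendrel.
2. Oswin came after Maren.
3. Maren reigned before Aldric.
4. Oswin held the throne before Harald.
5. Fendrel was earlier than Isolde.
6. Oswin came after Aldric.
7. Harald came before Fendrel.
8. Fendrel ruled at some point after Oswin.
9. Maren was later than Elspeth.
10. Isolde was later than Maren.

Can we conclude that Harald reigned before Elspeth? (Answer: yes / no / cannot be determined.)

Tracing the constraints gives Elspeth → Maren → Oswin → Harald, so Elspeth must come before Harald.
That means Harald cannot be before Elspeth.

no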